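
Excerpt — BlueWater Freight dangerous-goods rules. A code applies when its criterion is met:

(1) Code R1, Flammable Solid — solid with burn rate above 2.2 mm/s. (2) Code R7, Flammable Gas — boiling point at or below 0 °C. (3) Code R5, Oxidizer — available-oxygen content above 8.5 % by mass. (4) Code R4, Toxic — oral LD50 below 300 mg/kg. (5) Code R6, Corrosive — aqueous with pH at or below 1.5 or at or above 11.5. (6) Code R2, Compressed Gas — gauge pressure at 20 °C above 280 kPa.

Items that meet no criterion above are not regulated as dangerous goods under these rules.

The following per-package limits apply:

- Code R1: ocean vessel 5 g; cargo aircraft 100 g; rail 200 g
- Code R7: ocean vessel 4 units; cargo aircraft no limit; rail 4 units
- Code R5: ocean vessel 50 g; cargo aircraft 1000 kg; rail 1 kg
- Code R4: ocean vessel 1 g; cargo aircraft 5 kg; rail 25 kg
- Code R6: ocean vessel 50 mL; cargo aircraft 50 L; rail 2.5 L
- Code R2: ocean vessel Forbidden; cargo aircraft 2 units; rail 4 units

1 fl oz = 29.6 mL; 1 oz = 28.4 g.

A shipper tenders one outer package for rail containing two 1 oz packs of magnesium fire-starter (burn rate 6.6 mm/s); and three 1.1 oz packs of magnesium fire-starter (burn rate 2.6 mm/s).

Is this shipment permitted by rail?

Yes

The magnesium fire-starter has burn rate 6.6 mm/s, which is > 2.2 mm/s, so it is Code R1 (Flammable Solid).
The magnesium fire-starter has burn rate 2.6 mm/s, which is > 2.2 mm/s, so it is Code R1 (Flammable Solid).
Code R1 net quantity: (two 1 oz packs = 56.8 g) + (three 1.1 oz packs = 93.72 g) = 150.52 g.
150.52 g is within the rail limit of 200 g for Code R1.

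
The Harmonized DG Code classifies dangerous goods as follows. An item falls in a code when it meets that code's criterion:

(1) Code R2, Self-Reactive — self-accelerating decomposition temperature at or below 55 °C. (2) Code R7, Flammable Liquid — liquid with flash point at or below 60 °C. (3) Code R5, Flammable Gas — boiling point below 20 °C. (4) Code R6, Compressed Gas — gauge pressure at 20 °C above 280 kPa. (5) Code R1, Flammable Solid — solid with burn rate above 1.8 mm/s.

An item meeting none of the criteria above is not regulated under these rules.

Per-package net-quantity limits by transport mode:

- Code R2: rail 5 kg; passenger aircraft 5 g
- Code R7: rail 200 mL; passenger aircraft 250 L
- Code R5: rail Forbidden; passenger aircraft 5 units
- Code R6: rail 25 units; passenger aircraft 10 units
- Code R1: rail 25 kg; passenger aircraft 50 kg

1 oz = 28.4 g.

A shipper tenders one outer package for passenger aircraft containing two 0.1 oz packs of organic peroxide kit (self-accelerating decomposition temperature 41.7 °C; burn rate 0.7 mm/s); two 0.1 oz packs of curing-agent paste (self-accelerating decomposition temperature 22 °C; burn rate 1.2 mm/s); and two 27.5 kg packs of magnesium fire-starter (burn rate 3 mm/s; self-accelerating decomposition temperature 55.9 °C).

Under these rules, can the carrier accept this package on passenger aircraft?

The organic peroxide kit has self-accelerating decomposition temperature 41.7 °C, which is ≤ 55 °C, so it is Code R2 (Self-Reactive).
Curing-agent paste: self-accelerating decomposition temperature 22 °C ≤ 55 °C → Code R2 (Self-Reactive).
The magnesium fire-starter has burn rate 3 mm/s, which is > 1.8 mm/s, so it is Code R1 (Flammable Solid).
Total Code R2: (two 0.1 oz packs = 5.68 g) + (two 0.1 oz packs = 5.68 g) = 11.36 g.
11.36 g > 5 g (passenger aircraft limit, Code R2) — over the limit.
Code R1 quantity: two 27.5 kg packs = 55 kg.
That exceeds the Code R1 passenger aircraft limit of 50 kg.

No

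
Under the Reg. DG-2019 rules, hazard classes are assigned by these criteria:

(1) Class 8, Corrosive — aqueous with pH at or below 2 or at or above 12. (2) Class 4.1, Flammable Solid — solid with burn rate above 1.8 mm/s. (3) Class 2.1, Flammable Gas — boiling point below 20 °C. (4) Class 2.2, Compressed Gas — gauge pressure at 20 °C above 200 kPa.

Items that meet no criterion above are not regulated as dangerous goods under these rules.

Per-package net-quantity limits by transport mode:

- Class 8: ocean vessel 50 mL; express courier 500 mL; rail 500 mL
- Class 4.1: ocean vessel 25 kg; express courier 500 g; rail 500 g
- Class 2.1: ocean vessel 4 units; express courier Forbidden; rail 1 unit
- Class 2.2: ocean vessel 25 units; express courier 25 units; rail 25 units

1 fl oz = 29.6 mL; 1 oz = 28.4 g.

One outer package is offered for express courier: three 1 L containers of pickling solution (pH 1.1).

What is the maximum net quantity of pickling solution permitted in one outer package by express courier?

With pH 1.1 (≤ 2), the pickling solution falls in Class 8.
The express courier limit for Class 8 is 500 mL.

500 mL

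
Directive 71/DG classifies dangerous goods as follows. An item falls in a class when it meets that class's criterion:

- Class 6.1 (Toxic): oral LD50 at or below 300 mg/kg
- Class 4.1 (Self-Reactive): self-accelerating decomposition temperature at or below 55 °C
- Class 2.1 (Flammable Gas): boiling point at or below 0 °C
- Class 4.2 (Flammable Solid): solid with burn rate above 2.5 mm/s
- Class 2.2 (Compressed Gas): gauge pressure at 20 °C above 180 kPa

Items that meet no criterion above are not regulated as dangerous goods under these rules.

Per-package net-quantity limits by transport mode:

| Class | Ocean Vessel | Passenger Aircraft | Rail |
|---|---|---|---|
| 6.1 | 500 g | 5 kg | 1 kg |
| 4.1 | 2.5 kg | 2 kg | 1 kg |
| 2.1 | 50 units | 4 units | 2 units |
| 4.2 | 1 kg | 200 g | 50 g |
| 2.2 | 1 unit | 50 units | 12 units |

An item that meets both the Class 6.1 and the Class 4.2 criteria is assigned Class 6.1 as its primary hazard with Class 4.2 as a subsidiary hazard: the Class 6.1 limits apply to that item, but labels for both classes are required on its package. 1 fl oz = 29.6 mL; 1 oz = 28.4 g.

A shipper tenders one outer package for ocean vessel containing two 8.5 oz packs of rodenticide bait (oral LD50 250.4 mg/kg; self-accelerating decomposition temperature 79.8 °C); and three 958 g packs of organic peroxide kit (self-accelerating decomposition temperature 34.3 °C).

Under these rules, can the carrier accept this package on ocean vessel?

No

The rodenticide bait has oral LD50 250.4 mg/kg, which is ≤ 300 mg/kg, so it is Class 6.1 (Toxic).
Self-accelerating decomposition temperature 34.3 °C meets the Class 4.1 criterion (Self-Reactive), so the organic peroxide kit is Class 4.1.
Class 4.1 quantity: three 958 g packs = 2.874 kg.
2.874 kg > 2.5 kg (ocean vessel limit, Class 4.1) — over the limit.
Class 6.1 quantity: two 8.5 oz packs = 482.8 g.
482.8 g is within the ocean vessel limit of 500 g for Class 6.1.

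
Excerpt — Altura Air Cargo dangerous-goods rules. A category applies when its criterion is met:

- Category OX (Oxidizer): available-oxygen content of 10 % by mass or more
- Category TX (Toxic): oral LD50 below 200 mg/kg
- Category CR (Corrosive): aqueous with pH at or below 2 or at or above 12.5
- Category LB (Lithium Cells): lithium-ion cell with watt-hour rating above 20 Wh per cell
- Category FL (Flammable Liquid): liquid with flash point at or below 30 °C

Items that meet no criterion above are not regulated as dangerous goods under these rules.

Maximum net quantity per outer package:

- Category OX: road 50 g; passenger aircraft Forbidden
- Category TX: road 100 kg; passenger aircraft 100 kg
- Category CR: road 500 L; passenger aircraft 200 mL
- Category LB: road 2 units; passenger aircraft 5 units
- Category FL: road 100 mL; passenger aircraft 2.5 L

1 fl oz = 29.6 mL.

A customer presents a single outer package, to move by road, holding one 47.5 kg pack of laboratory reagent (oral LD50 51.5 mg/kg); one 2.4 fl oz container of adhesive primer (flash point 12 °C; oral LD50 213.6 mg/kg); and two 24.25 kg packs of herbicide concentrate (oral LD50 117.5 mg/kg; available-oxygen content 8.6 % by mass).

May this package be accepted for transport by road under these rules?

The laboratory reagent has oral LD50 51.5 mg/kg, which is < 200 mg/kg, so it is Category TX (Toxic).
With flash point 12 °C (≤ 30 °C), the adhesive primer falls in Category FL.
Herbicide concentrate: oral LD50 117.5 mg/kg < 200 mg/kg → Category TX (Toxic).
Category FL quantity: one 2.4 fl oz container = 71.04 mL.
That is within the Category FL road limit of 100 mL.
Category TX net quantity: 47.5 kg + (two 24.25 kg packs = 48.5 kg) = 96 kg.
96 kg is within the road limit of 100 kg for Category TX.
Every hazard category is within its road limit and no segregation rule is violated.

Yes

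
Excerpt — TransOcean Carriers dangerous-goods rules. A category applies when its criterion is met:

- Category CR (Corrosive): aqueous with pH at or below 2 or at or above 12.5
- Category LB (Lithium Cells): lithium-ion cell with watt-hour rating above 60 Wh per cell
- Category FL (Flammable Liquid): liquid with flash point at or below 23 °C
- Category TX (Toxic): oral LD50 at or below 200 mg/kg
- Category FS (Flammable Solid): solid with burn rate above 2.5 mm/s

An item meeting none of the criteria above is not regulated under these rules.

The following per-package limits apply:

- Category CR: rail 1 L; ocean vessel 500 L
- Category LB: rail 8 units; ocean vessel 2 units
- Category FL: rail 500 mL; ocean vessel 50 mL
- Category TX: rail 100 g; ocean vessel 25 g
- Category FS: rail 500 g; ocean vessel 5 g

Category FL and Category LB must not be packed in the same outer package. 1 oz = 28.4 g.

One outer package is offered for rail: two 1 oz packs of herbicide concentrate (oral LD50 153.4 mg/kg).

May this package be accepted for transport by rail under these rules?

Yes

With oral LD50 153.4 mg/kg (≤ 200 mg/kg), the herbicide concentrate falls in Category TX.
Category TX quantity: two 1 oz packs = 56.8 g.
56.8 g is within the rail limit of 100 g for Category TX.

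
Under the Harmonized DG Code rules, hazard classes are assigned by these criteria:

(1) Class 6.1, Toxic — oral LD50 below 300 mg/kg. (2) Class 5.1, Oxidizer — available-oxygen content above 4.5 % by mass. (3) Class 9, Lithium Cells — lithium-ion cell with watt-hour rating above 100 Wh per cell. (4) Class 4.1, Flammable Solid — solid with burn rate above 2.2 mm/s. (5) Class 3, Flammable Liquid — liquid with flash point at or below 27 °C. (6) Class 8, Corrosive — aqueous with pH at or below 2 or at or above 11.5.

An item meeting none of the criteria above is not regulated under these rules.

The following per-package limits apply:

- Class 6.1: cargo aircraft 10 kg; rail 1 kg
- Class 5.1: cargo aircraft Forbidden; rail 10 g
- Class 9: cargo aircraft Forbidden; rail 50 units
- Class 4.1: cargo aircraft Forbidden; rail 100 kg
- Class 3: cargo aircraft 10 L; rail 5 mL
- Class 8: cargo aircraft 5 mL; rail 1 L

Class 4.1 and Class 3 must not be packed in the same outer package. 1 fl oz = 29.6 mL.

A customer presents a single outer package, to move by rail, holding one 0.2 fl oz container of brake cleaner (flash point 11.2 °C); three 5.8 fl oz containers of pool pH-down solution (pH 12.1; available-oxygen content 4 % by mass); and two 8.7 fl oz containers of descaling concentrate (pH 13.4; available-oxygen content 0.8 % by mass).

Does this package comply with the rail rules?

The brake cleaner has flash point 11.2 °C, which is ≤ 27 °C, so it is Class 3 (Flammable Liquid).
Pool pH-down solution: pH 12.1 ≥ 11.5 → Class 8 (Corrosive).
pH 13.4 meets the Class 8 criterion (Corrosive), so the descaling concentrate is Class 8.
Class 8 net quantity: (three 5.8 fl oz containers = 515.04 mL) + (two 8.7 fl oz containers = 515.04 mL) = 1030.08 mL.
That exceeds the Class 8 rail limit of 1 L.
Class 3 quantity: one 0.2 fl oz container = 5.92 mL.
5.92 mL > 5 mL (rail limit, Class 3) — over the limit.
The segregation rule (Class 4.1 with Class 3) does not apply to Class 8 with Class 3.

No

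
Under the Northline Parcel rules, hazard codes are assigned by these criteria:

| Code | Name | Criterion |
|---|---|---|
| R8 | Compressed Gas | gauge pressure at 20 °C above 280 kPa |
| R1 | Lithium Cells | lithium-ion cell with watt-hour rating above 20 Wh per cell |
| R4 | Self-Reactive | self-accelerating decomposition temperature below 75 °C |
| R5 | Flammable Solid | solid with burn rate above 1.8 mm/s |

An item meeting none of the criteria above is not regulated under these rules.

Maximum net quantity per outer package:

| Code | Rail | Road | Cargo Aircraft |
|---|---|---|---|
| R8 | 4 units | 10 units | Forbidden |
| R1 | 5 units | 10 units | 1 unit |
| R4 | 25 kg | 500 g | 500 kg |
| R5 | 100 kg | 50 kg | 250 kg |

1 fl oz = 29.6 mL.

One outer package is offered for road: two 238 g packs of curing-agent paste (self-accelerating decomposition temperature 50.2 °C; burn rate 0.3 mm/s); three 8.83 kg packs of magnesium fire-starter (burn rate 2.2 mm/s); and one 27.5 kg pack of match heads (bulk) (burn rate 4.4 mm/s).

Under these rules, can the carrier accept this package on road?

No

Curing-agent paste: self-accelerating decomposition temperature 50.2 °C < 75 °C → Code R4 (Self-Reactive).
Burn rate 2.2 mm/s meets the Code R5 criterion (Flammable Solid), so the magnesium fire-starter is Code R5.
With burn rate 4.4 mm/s (> 1.8 mm/s), the match heads (bulk) fall in Code R5.
Total Code R5: (three 8.83 kg packs = 26.49 kg) + 27.5 kg = 53.99 kg.
53.99 kg exceeds the road limit of 50 kg for Code R5.
Code R4 quantity: two 238 g packs = 476 g.
476 g ≤ 500 g (road limit, Code R4) — within limit.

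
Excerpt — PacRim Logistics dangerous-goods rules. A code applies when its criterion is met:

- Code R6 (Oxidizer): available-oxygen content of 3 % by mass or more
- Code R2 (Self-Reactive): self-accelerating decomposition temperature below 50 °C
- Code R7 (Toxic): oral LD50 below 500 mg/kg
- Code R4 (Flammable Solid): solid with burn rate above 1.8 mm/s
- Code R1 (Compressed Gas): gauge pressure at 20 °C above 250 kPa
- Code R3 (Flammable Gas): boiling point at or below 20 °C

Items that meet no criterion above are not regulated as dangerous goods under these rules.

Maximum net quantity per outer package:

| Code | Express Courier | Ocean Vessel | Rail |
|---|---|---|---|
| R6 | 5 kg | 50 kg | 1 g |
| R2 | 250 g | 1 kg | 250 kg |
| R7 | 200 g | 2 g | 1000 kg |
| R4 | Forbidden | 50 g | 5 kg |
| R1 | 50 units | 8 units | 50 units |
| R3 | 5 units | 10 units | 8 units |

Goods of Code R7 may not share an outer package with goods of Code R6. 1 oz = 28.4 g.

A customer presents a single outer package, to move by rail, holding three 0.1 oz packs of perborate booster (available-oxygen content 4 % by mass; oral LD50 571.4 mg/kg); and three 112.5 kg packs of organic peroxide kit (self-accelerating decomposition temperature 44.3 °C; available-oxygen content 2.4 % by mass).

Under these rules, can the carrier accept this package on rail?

Perborate booster: available-oxygen content 4 % by mass ≥ 3 % by mass → Code R6 (Oxidizer).
With self-accelerating decomposition temperature 44.3 °C (< 50 °C), the organic peroxide kit falls in Code R2.
Code R6 quantity: three 0.1 oz packs = 8.52 g.
That exceeds the Code R6 rail limit of 1 g.
Code R2 quantity: three 112.5 kg packs = 337.5 kg.
337.5 kg exceeds the rail limit of 250 kg for Code R2.
The segregation rule (Code R7 with Code R6) does not apply to Code R6 with Code R2.

No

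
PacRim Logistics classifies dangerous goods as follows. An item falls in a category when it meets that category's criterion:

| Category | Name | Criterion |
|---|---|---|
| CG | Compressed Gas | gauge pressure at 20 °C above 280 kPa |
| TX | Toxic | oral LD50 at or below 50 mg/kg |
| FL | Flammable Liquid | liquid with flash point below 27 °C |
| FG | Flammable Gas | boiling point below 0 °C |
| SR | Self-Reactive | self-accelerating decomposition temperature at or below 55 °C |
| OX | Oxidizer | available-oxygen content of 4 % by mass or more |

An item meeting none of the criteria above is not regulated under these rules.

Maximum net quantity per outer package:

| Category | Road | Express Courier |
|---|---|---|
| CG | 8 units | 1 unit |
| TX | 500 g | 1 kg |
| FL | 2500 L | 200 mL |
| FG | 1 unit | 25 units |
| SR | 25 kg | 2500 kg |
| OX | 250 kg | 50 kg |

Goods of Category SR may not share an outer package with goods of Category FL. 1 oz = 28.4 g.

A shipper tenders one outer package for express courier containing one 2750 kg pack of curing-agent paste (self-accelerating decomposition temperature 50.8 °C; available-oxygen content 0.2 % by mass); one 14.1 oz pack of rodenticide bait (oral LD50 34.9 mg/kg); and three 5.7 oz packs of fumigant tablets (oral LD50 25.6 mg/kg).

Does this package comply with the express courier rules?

No

The curing-agent paste has self-accelerating decomposition temperature 50.8 °C, which is ≤ 55 °C, so it is Category SR (Self-Reactive).
Rodenticide bait: oral LD50 34.9 mg/kg ≤ 50 mg/kg → Category TX (Toxic).
The fumigant tablets have oral LD50 25.6 mg/kg, which is ≤ 50 mg/kg, so they are Category TX (Toxic).
Total Category TX: (one 14.1 oz pack = 400.44 g) + (three 5.7 oz packs = 485.64 g) = 886.08 g.
886.08 g is within the express courier limit of 1 kg for Category TX.
Category SR quantity: 2750 kg.
2750 kg > 2500 kg (express courier limit, Category SR) — over the limit.
The segregation rule (Category SR with Category FL) does not apply to Category TX with Category SR.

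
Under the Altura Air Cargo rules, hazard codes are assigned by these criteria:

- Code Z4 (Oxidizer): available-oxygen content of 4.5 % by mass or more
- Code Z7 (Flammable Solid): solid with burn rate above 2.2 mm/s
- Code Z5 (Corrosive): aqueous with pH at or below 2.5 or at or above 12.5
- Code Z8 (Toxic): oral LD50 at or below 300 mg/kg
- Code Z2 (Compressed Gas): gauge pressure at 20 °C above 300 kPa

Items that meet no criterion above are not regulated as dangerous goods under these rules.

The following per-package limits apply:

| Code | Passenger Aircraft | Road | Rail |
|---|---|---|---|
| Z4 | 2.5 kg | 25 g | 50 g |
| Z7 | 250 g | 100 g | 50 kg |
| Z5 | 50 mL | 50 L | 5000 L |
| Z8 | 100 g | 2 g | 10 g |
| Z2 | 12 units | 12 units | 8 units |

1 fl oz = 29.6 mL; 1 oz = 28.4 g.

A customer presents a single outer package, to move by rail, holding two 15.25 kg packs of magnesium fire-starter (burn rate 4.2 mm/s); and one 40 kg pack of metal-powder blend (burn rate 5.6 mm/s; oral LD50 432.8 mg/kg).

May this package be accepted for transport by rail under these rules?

No

Burn rate 4.2 mm/s meets the Code Z7 criterion (Flammable Solid), so the magnesium fire-starter is Code Z7.
Metal-powder blend: burn rate 5.6 mm/s > 2.2 mm/s → Code Z7 (Flammable Solid).
Code Z7 net quantity: (two 15.25 kg packs = 30.5 kg) + 40 kg = 70.5 kg.
That exceeds the Code Z7 rail limit of 50 kg.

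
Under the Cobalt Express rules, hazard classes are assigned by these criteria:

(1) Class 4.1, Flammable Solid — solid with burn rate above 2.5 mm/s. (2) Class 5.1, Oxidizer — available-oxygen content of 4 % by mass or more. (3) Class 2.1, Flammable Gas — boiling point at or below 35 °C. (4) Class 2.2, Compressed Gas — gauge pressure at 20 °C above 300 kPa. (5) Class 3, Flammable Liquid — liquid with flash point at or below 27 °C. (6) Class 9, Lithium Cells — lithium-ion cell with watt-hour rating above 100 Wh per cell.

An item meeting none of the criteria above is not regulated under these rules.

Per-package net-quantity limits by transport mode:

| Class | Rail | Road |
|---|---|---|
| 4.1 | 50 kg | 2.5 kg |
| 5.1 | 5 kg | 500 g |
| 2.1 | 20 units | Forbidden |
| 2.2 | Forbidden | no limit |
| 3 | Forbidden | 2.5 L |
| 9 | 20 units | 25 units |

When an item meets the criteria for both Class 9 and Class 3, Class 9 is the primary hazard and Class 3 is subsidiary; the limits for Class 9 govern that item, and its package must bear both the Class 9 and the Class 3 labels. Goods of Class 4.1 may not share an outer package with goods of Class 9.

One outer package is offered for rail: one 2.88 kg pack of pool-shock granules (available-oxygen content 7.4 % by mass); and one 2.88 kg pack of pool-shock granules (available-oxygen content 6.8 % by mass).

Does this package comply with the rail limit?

The pool-shock granules have available-oxygen content 7.4 % by mass, which is ≥ 4 % by mass, so they are Class 5.1 (Oxidizer).
Available-oxygen content 6.8 % by mass meets the Class 5.1 criterion (Oxidizer), so the pool-shock granules are Class 5.1.
Total Class 5.1: 2.88 kg + 2.88 kg = 5.76 kg.
5.76 kg exceeds the rail limit of 5 kg for Class 5.1.

No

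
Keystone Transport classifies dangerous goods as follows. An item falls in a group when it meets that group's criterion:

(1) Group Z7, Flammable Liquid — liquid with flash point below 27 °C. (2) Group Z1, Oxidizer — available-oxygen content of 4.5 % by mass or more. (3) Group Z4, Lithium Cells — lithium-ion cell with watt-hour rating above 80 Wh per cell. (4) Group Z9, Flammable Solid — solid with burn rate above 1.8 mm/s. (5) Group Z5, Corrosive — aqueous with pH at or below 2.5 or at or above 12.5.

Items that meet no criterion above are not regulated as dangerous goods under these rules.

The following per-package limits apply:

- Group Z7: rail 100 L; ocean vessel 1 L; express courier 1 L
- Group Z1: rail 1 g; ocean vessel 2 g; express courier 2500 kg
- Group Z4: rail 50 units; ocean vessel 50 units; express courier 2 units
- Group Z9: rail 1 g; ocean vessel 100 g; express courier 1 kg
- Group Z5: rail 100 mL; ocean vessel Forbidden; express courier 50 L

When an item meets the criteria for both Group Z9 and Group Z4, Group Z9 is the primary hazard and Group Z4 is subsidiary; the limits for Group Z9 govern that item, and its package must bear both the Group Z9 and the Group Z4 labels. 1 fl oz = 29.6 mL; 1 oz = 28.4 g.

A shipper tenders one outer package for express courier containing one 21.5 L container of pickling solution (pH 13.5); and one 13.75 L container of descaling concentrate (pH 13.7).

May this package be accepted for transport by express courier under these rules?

Yes

The pickling solution has pH 13.5, which is ≥ 12.5, so it is Group Z5 (Corrosive).
Descaling concentrate: pH 13.7 ≥ 12.5 → Group Z5 (Corrosive).
Total Group Z5: 21.5 L + 13.75 L = 35.25 L.
35.25 L is within the express courier limit of 50 L for Group Z5.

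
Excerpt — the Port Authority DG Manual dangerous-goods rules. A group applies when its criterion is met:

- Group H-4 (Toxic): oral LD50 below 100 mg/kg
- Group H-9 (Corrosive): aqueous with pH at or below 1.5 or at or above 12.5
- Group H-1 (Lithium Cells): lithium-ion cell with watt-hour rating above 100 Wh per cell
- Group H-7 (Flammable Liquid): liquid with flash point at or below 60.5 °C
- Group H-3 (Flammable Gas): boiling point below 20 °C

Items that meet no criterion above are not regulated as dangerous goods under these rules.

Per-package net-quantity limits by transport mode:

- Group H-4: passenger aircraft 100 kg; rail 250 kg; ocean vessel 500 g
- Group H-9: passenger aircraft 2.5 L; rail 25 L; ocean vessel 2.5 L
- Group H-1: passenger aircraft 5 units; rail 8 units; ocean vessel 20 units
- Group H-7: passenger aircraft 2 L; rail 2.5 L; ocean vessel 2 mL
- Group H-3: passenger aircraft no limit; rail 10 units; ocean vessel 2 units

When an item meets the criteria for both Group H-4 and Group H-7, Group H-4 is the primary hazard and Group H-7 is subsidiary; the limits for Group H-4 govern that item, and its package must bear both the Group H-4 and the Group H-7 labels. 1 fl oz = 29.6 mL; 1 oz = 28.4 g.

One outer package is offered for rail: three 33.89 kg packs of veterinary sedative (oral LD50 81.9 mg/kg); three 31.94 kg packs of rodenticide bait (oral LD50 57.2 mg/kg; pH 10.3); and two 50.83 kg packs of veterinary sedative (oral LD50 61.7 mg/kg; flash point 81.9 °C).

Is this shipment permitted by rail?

Veterinary sedative: oral LD50 81.9 mg/kg < 100 mg/kg → Group H-4 (Toxic).
The rodenticide bait has oral LD50 57.2 mg/kg, which is < 100 mg/kg, so it is Group H-4 (Toxic).
Veterinary sedative: oral LD50 61.7 mg/kg < 100 mg/kg → Group H-4 (Toxic).
Total Group H-4: (three 33.89 kg packs = 101.67 kg) + (three 31.94 kg packs = 95.82 kg) + (two 50.83 kg packs = 101.66 kg) = 299.15 kg.
299.15 kg > 250 kg (rail limit, Group H-4) — over the limit.

No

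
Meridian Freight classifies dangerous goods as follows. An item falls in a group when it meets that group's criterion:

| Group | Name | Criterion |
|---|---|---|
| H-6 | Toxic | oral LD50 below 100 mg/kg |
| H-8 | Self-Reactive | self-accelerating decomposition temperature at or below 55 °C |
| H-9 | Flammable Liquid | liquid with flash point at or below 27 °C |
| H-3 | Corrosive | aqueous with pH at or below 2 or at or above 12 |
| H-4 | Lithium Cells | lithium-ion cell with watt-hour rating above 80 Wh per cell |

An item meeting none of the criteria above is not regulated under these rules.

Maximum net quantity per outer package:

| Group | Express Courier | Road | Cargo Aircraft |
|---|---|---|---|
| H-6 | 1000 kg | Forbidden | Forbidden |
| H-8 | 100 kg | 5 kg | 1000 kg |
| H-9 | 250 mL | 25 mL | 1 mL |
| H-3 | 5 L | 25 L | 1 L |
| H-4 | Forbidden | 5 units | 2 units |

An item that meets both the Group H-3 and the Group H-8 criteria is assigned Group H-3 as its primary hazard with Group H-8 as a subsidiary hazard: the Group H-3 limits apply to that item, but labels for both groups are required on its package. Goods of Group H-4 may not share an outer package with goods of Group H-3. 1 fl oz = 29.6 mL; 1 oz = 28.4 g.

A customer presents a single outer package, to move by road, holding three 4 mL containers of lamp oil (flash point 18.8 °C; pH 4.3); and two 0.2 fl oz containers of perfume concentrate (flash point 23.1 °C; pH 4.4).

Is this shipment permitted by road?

Lamp oil: flash point 18.8 °C ≤ 27 °C → Group H-9 (Flammable Liquid).
The perfume concentrate has flash point 23.1 °C, which is ≤ 27 °C, so it is Group H-9 (Flammable Liquid).
Group H-9 net quantity: (three 4 mL containers = 12 mL) + (two 0.2 fl oz containers = 11.84 mL) = 23.84 mL.
That is within the Group H-9 road limit of 25 mL.

Yes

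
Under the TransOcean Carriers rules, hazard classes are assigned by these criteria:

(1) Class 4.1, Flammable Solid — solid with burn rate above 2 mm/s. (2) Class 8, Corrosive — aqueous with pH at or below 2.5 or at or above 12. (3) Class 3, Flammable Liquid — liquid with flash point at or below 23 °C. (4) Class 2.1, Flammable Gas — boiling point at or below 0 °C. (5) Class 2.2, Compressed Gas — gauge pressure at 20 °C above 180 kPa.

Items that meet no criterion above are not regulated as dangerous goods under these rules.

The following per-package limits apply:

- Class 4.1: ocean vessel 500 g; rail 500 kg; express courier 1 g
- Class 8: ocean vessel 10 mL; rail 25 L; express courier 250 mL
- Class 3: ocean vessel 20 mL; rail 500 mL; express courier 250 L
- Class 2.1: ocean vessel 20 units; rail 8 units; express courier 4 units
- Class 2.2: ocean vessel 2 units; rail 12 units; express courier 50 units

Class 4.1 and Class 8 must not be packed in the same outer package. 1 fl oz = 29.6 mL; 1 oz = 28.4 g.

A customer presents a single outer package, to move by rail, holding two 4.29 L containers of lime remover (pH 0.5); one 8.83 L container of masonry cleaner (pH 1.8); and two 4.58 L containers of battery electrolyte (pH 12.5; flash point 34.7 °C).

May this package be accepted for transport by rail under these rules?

No

With pH 0.5 (≤ 2.5), the lime remover falls in Class 8.
With pH 1.8 (≤ 2.5), the masonry cleaner falls in Class 8.
pH 12.5 meets the Class 8 criterion (Corrosive), so the battery electrolyte is Class 8.
Total Class 8: (two 4.29 L containers = 8.58 L) + 8.83 L + (two 4.58 L containers = 9.16 L) = 26.57 L.
26.57 L > 25 L (rail limit, Class 8) — over the limit.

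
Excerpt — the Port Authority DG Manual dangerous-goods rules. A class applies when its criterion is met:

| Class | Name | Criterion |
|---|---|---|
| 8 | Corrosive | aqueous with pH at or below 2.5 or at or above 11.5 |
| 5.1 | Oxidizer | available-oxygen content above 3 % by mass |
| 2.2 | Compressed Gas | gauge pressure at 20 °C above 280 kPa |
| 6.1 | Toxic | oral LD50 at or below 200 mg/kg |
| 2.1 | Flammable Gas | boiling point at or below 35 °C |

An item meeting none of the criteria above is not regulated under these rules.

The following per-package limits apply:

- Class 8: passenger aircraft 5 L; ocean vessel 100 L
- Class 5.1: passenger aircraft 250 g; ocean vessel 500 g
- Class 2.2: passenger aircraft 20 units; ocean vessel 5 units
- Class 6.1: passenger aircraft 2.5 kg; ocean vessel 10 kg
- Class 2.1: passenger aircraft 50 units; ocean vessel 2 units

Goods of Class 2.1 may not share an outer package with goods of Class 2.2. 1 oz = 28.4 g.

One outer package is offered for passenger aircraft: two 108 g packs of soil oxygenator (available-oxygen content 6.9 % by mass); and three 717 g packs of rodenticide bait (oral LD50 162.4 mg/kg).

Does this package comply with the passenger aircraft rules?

Soil oxygenator: available-oxygen content 6.9 % by mass > 3 % by mass → Class 5.1 (Oxidizer).
With oral LD50 162.4 mg/kg (≤ 200 mg/kg), the rodenticide bait falls in Class 6.1.
Class 6.1 quantity: three 717 g packs = 2.151 kg.
2.151 kg ≤ 2.5 kg (passenger aircraft limit, Class 6.1) — within limit.
Class 5.1 quantity: two 108 g packs = 216 g.
216 g ≤ 250 g (passenger aircraft limit, Class 5.1) — within limit.
The segregation rule (Class 2.1 with Class 2.2) does not apply to Class 6.1 with Class 5.1.
Every hazard class is within its passenger aircraft limit and no segregation rule is violated.

Yes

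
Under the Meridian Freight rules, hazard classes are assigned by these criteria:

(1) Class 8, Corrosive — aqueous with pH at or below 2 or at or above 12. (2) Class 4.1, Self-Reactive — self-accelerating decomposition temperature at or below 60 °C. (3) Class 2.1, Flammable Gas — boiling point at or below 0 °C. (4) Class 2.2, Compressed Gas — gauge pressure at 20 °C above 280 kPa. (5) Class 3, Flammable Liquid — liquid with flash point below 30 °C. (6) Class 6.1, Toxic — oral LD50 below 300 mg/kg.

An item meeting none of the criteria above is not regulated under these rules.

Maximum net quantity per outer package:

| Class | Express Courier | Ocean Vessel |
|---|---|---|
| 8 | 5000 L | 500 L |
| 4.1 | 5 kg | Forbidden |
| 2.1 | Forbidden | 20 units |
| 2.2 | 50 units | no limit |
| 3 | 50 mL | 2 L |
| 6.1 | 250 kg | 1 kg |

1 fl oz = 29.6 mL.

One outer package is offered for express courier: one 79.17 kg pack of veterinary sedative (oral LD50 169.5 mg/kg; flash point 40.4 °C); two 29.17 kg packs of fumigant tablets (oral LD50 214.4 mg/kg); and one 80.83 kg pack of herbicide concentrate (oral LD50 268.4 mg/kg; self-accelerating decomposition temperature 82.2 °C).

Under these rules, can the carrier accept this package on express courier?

With oral LD50 169.5 mg/kg (< 300 mg/kg), the veterinary sedative falls in Class 6.1.
The fumigant tablets have oral LD50 214.4 mg/kg, which is < 300 mg/kg, so they are Class 6.1 (Toxic).
Herbicide concentrate: oral LD50 268.4 mg/kg < 300 mg/kg → Class 6.1 (Toxic).
Class 6.1 net quantity: 79.17 kg + (two 29.17 kg packs = 58.34 kg) + 80.83 kg = 218.34 kg.
218.34 kg is within the express courier limit of 250 kg for Class 6.1.

Yes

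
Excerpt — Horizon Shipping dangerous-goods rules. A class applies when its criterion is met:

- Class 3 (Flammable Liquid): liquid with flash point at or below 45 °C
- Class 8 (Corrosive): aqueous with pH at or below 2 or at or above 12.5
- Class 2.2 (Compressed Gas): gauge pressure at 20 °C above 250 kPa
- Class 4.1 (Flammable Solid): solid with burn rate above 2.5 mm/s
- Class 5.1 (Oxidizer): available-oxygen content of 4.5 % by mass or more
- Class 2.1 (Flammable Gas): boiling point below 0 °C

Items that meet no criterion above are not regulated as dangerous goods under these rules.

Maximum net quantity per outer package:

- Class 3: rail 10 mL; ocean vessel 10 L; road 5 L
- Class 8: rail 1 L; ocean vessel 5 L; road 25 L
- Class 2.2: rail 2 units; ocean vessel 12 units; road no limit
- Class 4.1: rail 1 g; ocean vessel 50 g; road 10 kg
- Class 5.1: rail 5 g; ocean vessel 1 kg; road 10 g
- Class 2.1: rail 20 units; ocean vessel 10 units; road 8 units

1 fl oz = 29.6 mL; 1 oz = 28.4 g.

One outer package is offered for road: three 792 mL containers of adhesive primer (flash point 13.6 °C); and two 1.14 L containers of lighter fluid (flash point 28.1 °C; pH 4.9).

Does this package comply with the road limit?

With flash point 13.6 °C (≤ 45 °C), the adhesive primer falls in Class 3.
Lighter fluid: flash point 28.1 °C ≤ 45 °C → Class 3 (Flammable Liquid).
Total Class 3: (three 792 mL containers = 2.376 L) + (two 1.14 L containers = 2.28 L) = 4.656 L.
That is within the Class 3 road limit of 5 L.

Yes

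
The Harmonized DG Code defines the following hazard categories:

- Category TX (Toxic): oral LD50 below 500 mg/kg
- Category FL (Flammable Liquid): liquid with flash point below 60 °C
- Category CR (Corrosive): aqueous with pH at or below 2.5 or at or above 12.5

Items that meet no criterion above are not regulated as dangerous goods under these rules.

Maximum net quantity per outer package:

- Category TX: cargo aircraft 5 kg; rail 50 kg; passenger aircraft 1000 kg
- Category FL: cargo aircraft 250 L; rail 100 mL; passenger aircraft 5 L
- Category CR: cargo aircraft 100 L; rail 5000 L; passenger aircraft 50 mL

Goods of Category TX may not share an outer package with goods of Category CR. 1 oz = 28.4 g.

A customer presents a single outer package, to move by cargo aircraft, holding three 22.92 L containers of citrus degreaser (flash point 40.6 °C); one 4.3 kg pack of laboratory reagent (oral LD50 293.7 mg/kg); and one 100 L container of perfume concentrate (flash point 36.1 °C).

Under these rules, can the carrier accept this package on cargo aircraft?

Citrus degreaser: flash point 40.6 °C < 60 °C → Category FL (Flammable Liquid).
With oral LD50 293.7 mg/kg (< 500 mg/kg), the laboratory reagent falls in Category TX.
Flash point 36.1 °C meets the Category FL criterion (Flammable Liquid), so the perfume concentrate is Category FL.
Total Category FL: (three 22.92 L containers = 68.76 L) + 100 L = 168.76 L.
168.76 L ≤ 250 L (cargo aircraft limit, Category FL) — within limit.
Category TX quantity: 4.3 kg.
4.3 kg ≤ 5 kg (cargo aircraft limit, Category TX) — within limit.
The segregation rule (Category TX with Category CR) does not apply to Category FL with Category TX.
Every hazard category is within its cargo aircraft limit and no segregation rule is violated.

Yes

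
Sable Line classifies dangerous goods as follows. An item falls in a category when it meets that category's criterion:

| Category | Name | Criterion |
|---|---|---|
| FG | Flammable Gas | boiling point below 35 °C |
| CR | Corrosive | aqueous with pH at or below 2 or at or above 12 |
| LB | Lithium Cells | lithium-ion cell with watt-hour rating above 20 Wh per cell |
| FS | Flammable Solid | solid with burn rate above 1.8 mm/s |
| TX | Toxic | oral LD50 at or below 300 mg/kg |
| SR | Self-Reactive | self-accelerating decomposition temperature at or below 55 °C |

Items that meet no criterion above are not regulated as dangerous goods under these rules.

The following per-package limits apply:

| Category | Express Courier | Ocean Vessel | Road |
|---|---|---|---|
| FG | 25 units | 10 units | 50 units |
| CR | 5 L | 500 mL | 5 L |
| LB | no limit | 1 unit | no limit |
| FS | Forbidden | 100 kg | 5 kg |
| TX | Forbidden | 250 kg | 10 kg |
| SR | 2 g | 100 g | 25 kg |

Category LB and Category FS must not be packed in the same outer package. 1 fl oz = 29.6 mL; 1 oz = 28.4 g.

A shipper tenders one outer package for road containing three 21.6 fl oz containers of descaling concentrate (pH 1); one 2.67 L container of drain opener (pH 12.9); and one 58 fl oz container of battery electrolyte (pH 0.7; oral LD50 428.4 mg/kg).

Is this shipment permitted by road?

pH 1 meets the Category CR criterion (Corrosive), so the descaling concentrate is Category CR.
The drain opener has pH 12.9, which is ≥ 12, so it is Category CR (Corrosive).
Battery electrolyte: pH 0.7 ≤ 2 → Category CR (Corrosive).
Total Category CR: (three 21.6 fl oz containers = 1918.08 mL) + 2.67 L + (one 58 fl oz container = 1716.8 mL) = 6304.88 mL.
6304.88 mL exceeds the road limit of 5 L for Category CR.

No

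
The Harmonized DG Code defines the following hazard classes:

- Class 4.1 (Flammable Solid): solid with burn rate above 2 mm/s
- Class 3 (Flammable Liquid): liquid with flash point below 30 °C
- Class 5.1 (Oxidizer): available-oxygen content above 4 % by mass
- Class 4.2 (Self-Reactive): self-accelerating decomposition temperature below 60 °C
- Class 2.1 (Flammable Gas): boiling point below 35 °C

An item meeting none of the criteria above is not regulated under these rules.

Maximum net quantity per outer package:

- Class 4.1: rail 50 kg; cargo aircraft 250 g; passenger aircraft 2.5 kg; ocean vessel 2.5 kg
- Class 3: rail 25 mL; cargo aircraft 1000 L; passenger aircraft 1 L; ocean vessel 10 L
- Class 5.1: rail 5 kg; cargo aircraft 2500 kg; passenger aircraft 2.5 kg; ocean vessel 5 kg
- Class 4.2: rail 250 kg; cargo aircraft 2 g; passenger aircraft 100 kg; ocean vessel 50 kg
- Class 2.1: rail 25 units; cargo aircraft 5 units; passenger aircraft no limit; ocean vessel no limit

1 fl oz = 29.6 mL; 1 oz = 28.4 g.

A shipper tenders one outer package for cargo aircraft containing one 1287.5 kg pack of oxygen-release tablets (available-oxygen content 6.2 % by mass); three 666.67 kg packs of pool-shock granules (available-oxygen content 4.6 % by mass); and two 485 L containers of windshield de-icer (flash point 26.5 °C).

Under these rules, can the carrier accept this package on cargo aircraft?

The oxygen-release tablets have available-oxygen content 6.2 % by mass, which is > 4 % by mass, so they are Class 5.1 (Oxidizer).
The pool-shock granules have available-oxygen content 4.6 % by mass, which is > 4 % by mass, so they are Class 5.1 (Oxidizer).
Windshield de-icer: flash point 26.5 °C < 30 °C → Class 3 (Flammable Liquid).
Class 3 quantity: two 485 L containers = 970 L.
970 L is within the cargo aircraft limit of 1000 L for Class 3.
Class 5.1 net quantity: 1287.5 kg + (three 666.67 kg packs = 2000.01 kg) = 3287.51 kg.
3287.51 kg > 2500 kg (cargo aircraft limit, Class 5.1) — over the limit.

No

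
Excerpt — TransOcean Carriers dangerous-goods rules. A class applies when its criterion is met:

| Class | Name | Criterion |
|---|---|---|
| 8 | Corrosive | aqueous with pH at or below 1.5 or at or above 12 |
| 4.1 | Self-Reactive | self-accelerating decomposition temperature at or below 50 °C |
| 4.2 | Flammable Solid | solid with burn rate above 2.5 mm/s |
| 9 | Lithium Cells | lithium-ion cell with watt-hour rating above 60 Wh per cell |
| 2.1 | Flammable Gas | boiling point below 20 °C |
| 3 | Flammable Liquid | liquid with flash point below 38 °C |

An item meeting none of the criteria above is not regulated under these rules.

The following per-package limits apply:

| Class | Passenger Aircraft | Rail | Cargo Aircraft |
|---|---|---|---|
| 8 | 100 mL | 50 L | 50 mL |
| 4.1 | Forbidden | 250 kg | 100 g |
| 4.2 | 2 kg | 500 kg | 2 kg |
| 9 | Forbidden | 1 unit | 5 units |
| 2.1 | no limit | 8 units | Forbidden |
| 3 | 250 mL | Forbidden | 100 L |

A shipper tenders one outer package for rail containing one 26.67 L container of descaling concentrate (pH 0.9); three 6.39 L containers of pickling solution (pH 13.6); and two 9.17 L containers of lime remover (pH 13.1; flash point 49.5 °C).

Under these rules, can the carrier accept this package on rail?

pH 0.9 meets the Class 8 criterion (Corrosive), so the descaling concentrate is Class 8.
pH 13.6 meets the Class 8 criterion (Corrosive), so the pickling solution is Class 8.
Lime remover: pH 13.1 ≥ 12 → Class 8 (Corrosive).
Class 8 net quantity: 26.67 L + (three 6.39 L containers = 19.17 L) + (two 9.17 L containers = 18.34 L) = 64.18 L.
64.18 L > 50 L (rail limit, Class 8) — over the limit.

No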